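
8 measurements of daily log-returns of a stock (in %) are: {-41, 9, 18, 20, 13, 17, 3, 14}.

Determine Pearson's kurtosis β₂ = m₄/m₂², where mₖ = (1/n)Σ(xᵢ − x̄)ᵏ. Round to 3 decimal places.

5.324

x̄ = 6.6250
Σ(xᵢ − x̄)² = 2797.8750 ⇒ m₂ = 349.73438
Σ(xᵢ − x̄)⁴ = 5209606.6816 ⇒ m₄ = 651200.83521
m₂² = 122314.13306
β₂ = m₄/m₂² = 651200.83521 / 122314.13306 ≈ 5.324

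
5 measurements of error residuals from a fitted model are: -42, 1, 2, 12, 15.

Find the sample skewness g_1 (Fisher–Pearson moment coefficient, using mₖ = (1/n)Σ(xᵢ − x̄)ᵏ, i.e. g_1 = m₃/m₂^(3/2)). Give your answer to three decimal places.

-1.240

x̄ = (-42 + 1 + 2 + 12 + 15) / 5 = -2.4000
deviations (xᵢ − x̄): -39.6000, 3.4000, 4.4000, 14.4000, 17.4000
Σ(xᵢ − x̄)² = 2109.2000 ⇒ m₂ = 2109.2000/5 = 421.84000
Σ(xᵢ − x̄)³ = -53720.6400 ⇒ m₃ = -53720.6400/5 = -10744.12800
m₂^(3/2) = 421.84000^(1.5) = 8664.06372
g_1 = m₃ / m₂^(3/2) = -10744.12800 / 8664.06372 ≈ -1.240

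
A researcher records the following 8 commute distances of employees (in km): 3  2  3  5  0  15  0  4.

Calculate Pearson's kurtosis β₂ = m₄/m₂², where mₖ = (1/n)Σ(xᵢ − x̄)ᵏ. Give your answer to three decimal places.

x̄ = 4.0000
Σ(xᵢ − x̄)² = 160.0000 ⇒ m₂ = 20.00000
Σ(xᵢ − x̄)⁴ = 15172.0000 ⇒ m₄ = 1896.50000
m₂² = 400.00000
β₂ = m₄/m₂² = 1896.50000 / 400.00000 ≈ 4.741

4.741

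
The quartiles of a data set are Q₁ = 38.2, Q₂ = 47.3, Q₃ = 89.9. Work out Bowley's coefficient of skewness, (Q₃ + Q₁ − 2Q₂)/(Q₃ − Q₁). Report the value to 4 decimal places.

numerator: Q₃ + Q₁ − 2Q₂ = 89.9 + 38.2 − 2×47.3 = 33.5000
denominator: Q₃ − Q₁ = 89.9 − 38.2 = 51.7000
Bowley skewness = 33.5000 / 51.7000 ≈ 0.6480

0.6480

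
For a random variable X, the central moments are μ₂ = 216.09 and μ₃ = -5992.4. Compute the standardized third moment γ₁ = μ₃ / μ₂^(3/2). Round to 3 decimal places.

-1.886

σ = √μ₂ = √216.09 = 14.70000
σ³ = μ₂^(3/2) = 3176.52300
γ₁ = μ₃/σ³ = -5992.4 / 3176.52300 ≈ -1.886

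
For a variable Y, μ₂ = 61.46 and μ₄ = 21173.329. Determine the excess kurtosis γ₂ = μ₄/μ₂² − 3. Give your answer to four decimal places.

2.6054

μ₂² = 61.46² = 3777.33160
μ₄/μ₂² = 21173.329 / 3777.33160 = 5.60537
γ₂ = 5.60537 − 3 ≈ 2.6054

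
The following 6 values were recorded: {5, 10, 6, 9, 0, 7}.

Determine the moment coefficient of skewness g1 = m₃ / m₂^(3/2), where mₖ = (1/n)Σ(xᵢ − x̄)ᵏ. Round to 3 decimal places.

x̄ = (5 + 10 + 6 + 9 + 0 + 7) / 6 = 6.1667
deviations (xᵢ − x̄): -1.1667, 3.8333, -0.1667, 2.8333, -6.1667, 0.8333
Σ(xᵢ − x̄)² = 62.8333 ⇒ m₂ = 62.8333/6 = 10.47222
Σ(xᵢ − x̄)³ = -156.4444 ⇒ m₃ = -156.4444/6 = -26.07407
m₂^(3/2) = 10.47222^(1.5) = 33.88896
g1 = m₃ / m₂^(3/2) = -26.07407 / 33.88896 ≈ -0.769

-0.769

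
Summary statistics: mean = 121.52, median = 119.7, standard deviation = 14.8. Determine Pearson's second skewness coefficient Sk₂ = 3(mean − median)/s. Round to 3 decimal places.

0.369

Sk₂ = 3(121.52 − 119.7) / 14.8 = 3 × 1.8200 / 14.8
    = 5.4600 / 14.8 ≈ 0.369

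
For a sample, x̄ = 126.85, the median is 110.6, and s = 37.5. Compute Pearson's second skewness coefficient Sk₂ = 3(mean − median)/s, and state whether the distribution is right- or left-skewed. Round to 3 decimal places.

Sk₂ = 3(126.85 − 110.6) / 37.5 = 3 × 16.2500 / 37.5
    = 48.7500 / 37.5 ≈ 1.300
Sk₂ > 0 ⇒ mean > median ⇒ right-skewed (positive skew).

1.300, right-skewed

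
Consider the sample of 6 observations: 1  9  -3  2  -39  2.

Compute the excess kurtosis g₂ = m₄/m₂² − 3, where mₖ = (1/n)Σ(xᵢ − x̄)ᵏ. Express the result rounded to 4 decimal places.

0.8665

x̄ = -4.6667
Σ(xᵢ − x̄)² = 1489.3333 ⇒ m₂ = 248.22222
Σ(xᵢ − x̄)⁴ = 1429392.4444 ⇒ m₄ = 238232.07407
m₂² = 61614.27160
g₂ = m₄/m₂² − 3 = 3.86651 − 3 ≈ 0.8665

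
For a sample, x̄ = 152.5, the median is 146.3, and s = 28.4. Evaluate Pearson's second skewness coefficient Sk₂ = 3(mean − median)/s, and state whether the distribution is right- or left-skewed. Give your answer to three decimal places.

Sk₂ = 3(152.5 − 146.3) / 28.4 = 3 × 6.2000 / 28.4
    = 18.6000 / 28.4 ≈ 0.655
Sk₂ > 0 ⇒ mean > median ⇒ right-skewed (positive skew).

0.655, right-skewed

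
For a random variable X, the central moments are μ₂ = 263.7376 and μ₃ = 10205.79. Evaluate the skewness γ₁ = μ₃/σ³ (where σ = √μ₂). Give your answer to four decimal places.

σ = √μ₂ = √263.7376 = 16.24000
σ³ = μ₂^(3/2) = 4283.09862
γ₁ = μ₃/σ³ = 10205.79 / 4283.09862 ≈ 2.3828

2.3828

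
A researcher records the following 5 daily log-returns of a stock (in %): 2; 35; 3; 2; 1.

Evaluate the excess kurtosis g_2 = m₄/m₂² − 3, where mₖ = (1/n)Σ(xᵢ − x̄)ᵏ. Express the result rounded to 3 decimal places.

x̄ = 8.6000
Σ(xᵢ − x̄)² = 873.2000 ⇒ m₂ = 174.64000
Σ(xᵢ − x̄)⁴ = 493867.8560 ⇒ m₄ = 98773.57120
m₂² = 30499.12960
g_2 = m₄/m₂² − 3 = 3.23857 − 3 ≈ 0.239

0.239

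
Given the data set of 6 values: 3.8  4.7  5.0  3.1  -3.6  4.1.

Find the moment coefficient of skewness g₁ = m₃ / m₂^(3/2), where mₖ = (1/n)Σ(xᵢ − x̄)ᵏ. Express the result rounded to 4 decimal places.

x̄ = (3.8 + 4.7 + 5.0 + 3.1 - 3.6 + 4.1) / 6 = 2.8500
deviations (xᵢ − x̄): 0.9500, 1.8500, 2.1500, 0.2500, -6.4500, 1.2500
Σ(xᵢ − x̄)² = 52.1750 ⇒ m₂ = 52.1750/6 = 8.69583
Σ(xᵢ − x̄)³ = -249.2400 ⇒ m₃ = -249.2400/6 = -41.54000
m₂^(3/2) = 8.69583^(1.5) = 25.64288
g₁ = m₃ / m₂^(3/2) = -41.54000 / 25.64288 ≈ -1.6199

-1.6199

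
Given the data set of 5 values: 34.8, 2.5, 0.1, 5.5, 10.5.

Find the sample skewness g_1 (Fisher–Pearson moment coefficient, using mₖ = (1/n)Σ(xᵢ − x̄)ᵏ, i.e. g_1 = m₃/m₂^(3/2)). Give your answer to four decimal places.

x̄ = (34.8 + 2.5 + 0.1 + 5.5 + 10.5) / 5 = 10.6800
deviations (xᵢ − x̄): 24.1200, -8.1800, -10.5800, -5.1800, -0.1800
Σ(xᵢ − x̄)² = 787.4880 ⇒ m₂ = 787.4880/5 = 157.49760
Σ(xᵢ − x̄)³ = 12161.7703 ⇒ m₃ = 12161.7703/5 = 2432.35406
m₂^(3/2) = 157.49760^(1.5) = 1976.56413
g_1 = m₃ / m₂^(3/2) = 2432.35406 / 1976.56413 ≈ 1.2306

1.2306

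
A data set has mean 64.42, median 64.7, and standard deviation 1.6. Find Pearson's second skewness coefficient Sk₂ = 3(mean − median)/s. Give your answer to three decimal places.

-0.525

Sk₂ = 3(64.42 − 64.7) / 1.6 = 3 × -0.2800 / 1.6
    = -0.8400 / 1.6 ≈ -0.525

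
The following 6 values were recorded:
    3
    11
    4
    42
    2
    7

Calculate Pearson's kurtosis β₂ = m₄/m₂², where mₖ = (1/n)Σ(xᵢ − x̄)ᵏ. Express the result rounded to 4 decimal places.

3.8705

x̄ = 11.5000
Σ(xᵢ − x̄)² = 1169.5000 ⇒ m₂ = 194.91667
Σ(xᵢ − x̄)⁴ = 882304.3750 ⇒ m₄ = 147050.72917
m₂² = 37992.50694
β₂ = m₄/m₂² = 147050.72917 / 37992.50694 ≈ 3.8705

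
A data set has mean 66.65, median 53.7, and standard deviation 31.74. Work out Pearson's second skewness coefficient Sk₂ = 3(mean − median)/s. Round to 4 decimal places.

1.2240

Sk₂ = 3(66.65 − 53.7) / 31.74 = 3 × 12.9500 / 31.74
    = 38.8500 / 31.74 ≈ 1.2240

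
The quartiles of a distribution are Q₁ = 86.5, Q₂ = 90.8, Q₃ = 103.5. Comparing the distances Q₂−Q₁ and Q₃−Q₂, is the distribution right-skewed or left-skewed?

right-skewed

Q₂ − Q₁ = 4.3;  Q₃ − Q₂ = 12.7
Q₃ − Q₂ > Q₂ − Q₁ ⇒ the upper half is more spread out ⇒ right-skewed.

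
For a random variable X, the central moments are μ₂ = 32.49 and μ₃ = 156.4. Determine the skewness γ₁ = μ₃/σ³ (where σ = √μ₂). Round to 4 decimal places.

σ = √μ₂ = √32.49 = 5.70000
σ³ = μ₂^(3/2) = 185.19300
γ₁ = μ₃/σ³ = 156.4 / 185.19300 ≈ 0.8445

0.8445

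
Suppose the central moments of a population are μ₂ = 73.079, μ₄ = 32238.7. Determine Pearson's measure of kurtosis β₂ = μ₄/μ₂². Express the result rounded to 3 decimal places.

6.037

μ₂² = 73.079² = 5340.54024
μ₄/μ₂² = 32238.7 / 5340.54024 = 6.03660
β₂ ≈ 6.037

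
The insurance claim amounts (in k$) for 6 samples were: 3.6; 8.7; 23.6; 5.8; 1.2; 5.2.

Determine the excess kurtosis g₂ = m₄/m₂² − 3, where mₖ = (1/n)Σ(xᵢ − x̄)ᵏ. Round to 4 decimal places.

x̄ = 8.0167
Σ(xᵢ − x̄)² = 322.1283 ⇒ m₂ = 53.68806
Σ(xᵢ − x̄)⁴ = 61598.4021 ⇒ m₄ = 10266.40035
m₂² = 2882.40731
g₂ = m₄/m₂² − 3 = 3.56175 − 3 ≈ 0.5617

0.5617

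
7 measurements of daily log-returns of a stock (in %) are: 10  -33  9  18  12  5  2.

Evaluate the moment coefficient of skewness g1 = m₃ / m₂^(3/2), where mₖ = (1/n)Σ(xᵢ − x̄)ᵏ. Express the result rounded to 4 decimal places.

x̄ = (10 - 33 + 9 + 18 + 12 + 5 + 2) / 7 = 3.2857
deviations (xᵢ − x̄): 6.7143, -36.2857, 5.7143, 14.7143, 8.7143, 1.7143, -1.2857
Σ(xᵢ − x̄)² = 1691.4286 ⇒ m₂ = 1691.4286/7 = 241.63265
Σ(xᵢ − x̄)³ = -43435.9592 ⇒ m₃ = -43435.9592/7 = -6205.13703
m₂^(3/2) = 241.63265^(1.5) = 3756.06789
g1 = m₃ / m₂^(3/2) = -6205.13703 / 3756.06789 ≈ -1.6520

-1.6520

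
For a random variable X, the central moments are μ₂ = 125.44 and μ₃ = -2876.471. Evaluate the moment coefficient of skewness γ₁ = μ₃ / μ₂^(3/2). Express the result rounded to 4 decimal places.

σ = √μ₂ = √125.44 = 11.20000
σ³ = μ₂^(3/2) = 1404.92800
γ₁ = μ₃/σ³ = -2876.471 / 1404.92800 ≈ -2.0474

-2.0474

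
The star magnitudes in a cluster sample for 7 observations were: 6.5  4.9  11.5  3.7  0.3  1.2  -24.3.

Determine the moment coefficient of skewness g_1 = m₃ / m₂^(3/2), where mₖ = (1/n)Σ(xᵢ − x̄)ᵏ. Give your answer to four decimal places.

-1.5944

x̄ = (6.5 + 4.9 + 11.5 + 3.7 + 0.3 + 1.2 - 24.3) / 7 = 0.5429
deviations (xᵢ − x̄): 5.9571, 4.3571, 10.9571, 3.1571, -0.2429, 0.6571, -24.8429
Σ(xᵢ − x̄)² = 802.1571 ⇒ m₂ = 802.1571/7 = 114.59388
Σ(xᵢ − x̄)³ = -13690.8400 ⇒ m₃ = -13690.8400/7 = -1955.83429
m₂^(3/2) = 114.59388^(1.5) = 1226.71061
g_1 = m₃ / m₂^(3/2) = -1955.83429 / 1226.71061 ≈ -1.5944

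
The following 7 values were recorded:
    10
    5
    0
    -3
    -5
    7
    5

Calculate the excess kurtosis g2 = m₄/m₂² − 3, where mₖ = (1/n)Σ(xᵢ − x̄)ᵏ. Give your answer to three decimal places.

-1.326

x̄ = 2.7143
Σ(xᵢ − x̄)² = 181.4286 ⇒ m₂ = 25.91837
Σ(xᵢ − x̄)⁴ = 7871.5743 ⇒ m₄ = 1124.51062
m₂² = 671.76177
g2 = m₄/m₂² − 3 = 1.67397 − 3 ≈ -1.326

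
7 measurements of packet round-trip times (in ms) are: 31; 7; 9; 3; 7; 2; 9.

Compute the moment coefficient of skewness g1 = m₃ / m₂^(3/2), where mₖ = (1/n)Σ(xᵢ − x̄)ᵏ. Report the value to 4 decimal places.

x̄ = (31 + 7 + 9 + 3 + 7 + 2 + 9) / 7 = 9.7143
deviations (xᵢ − x̄): 21.2857, -2.7143, -0.7143, -6.7143, -2.7143, -7.7143, -0.7143
Σ(xᵢ − x̄)² = 573.4286 ⇒ m₂ = 573.4286/7 = 81.91837
Σ(xᵢ − x̄)³ = 8841.6735 ⇒ m₃ = 8841.6735/7 = 1263.09621
m₂^(3/2) = 81.91837^(1.5) = 741.43303
g1 = m₃ / m₂^(3/2) = 1263.09621 / 741.43303 ≈ 1.7036

1.7036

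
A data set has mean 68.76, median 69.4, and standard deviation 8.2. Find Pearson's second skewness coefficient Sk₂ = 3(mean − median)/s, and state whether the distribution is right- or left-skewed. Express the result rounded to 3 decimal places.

-0.234, left-skewed

Sk₂ = 3(68.76 − 69.4) / 8.2 = 3 × -0.6400 / 8.2
    = -1.9200 / 8.2 ≈ -0.234
Sk₂ < 0 ⇒ mean < median ⇒ left-skewed (negative skew).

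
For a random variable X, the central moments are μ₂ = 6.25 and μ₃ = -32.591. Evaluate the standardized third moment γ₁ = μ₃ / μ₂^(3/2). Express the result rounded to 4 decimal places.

-2.0858

σ = √μ₂ = √6.25 = 2.50000
σ³ = μ₂^(3/2) = 15.62500
γ₁ = μ₃/σ³ = -32.591 / 15.62500 ≈ -2.0858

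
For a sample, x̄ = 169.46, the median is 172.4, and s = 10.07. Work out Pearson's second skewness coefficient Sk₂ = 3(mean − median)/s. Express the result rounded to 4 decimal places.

Sk₂ = 3(169.46 − 172.4) / 10.07 = 3 × -2.9400 / 10.07
    = -8.8200 / 10.07 ≈ -0.8759

-0.8759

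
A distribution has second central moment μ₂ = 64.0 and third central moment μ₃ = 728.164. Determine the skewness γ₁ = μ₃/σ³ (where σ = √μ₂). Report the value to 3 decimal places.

σ = √μ₂ = √64.0 = 8.00000
σ³ = μ₂^(3/2) = 512.00000
γ₁ = μ₃/σ³ = 728.164 / 512.00000 ≈ 1.422

1.422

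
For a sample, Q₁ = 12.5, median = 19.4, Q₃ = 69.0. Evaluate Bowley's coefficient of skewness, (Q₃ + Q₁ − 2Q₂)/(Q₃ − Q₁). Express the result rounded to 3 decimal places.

numerator: Q₃ + Q₁ − 2Q₂ = 69.0 + 12.5 − 2×19.4 = 42.7000
denominator: Q₃ − Q₁ = 69.0 − 12.5 = 56.5000
Bowley skewness = 42.7000 / 56.5000 ≈ 0.756

0.756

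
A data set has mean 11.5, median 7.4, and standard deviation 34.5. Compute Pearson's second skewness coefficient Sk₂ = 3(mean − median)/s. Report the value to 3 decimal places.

Sk₂ = 3(11.5 − 7.4) / 34.5 = 3 × 4.1000 / 34.5
    = 12.3000 / 34.5 ≈ 0.357

0.357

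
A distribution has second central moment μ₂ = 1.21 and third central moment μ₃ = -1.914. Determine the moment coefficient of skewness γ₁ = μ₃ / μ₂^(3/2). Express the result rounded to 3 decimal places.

σ = √μ₂ = √1.21 = 1.10000
σ³ = μ₂^(3/2) = 1.33100
γ₁ = μ₃/σ³ = -1.914 / 1.33100 ≈ -1.438

-1.438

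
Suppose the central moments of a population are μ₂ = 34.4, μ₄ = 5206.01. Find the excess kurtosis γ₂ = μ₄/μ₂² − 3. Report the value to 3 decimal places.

μ₂² = 34.4² = 1183.36000
μ₄/μ₂² = 5206.01 / 1183.36000 = 4.39935
γ₂ = 4.39935 − 3 ≈ 1.399

1.399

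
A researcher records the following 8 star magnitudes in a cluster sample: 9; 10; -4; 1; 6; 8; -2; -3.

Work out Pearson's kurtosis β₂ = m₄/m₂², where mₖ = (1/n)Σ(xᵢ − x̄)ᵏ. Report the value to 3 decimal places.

x̄ = 3.1250
Σ(xᵢ − x̄)² = 232.8750 ⇒ m₂ = 29.10938
Σ(xᵢ − x̄)⁴ = 8753.3379 ⇒ m₄ = 1094.16724
m₂² = 847.35571
β₂ = m₄/m₂² = 1094.16724 / 847.35571 ≈ 1.291

1.291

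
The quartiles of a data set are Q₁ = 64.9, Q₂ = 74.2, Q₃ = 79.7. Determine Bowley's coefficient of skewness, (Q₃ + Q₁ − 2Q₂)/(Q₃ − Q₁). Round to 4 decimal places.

-0.2568

numerator: Q₃ + Q₁ − 2Q₂ = 79.7 + 64.9 − 2×74.2 = -3.8000
denominator: Q₃ − Q₁ = 79.7 − 64.9 = 14.8000
Bowley skewness = -3.8000 / 14.8000 ≈ -0.2568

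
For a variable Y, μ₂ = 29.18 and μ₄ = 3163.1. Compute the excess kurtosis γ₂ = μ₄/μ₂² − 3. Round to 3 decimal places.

0.715

μ₂² = 29.18² = 851.47240
μ₄/μ₂² = 3163.1 / 851.47240 = 3.71486
γ₂ = 3.71486 − 3 ≈ 0.715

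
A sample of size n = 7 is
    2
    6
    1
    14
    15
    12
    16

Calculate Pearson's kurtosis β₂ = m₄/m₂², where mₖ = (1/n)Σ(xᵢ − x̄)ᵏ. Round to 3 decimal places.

x̄ = 9.4286
Σ(xᵢ − x̄)² = 239.7143 ⇒ m₂ = 34.24490
Σ(xᵢ − x̄)⁴ = 11539.0262 ⇒ m₄ = 1648.43232
m₂² = 1172.71304
β₂ = m₄/m₂² = 1648.43232 / 1172.71304 ≈ 1.406

1.406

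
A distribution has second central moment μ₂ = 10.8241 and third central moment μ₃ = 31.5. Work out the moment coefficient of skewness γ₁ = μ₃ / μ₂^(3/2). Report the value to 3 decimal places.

0.885

σ = √μ₂ = √10.8241 = 3.29000
σ³ = μ₂^(3/2) = 35.61129
γ₁ = μ₃/σ³ = 31.5 / 35.61129 ≈ 0.885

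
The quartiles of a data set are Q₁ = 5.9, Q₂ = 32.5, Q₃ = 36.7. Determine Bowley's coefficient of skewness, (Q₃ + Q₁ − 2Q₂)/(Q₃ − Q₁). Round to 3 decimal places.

numerator: Q₃ + Q₁ − 2Q₂ = 36.7 + 5.9 − 2×32.5 = -22.4000
denominator: Q₃ − Q₁ = 36.7 − 5.9 = 30.8000
Bowley skewness = -22.4000 / 30.8000 ≈ -0.727

-0.727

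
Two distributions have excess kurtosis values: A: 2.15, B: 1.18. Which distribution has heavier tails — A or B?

A

Higher excess kurtosis ⇒ heavier tails relative to the normal distribution.
2.15 vs 1.18: the larger is 2.15, so A has heavier tails.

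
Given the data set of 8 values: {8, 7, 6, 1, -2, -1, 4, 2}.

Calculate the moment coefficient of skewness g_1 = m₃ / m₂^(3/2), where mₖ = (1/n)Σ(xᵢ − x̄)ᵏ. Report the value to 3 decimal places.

-0.051

x̄ = (8 + 7 + 6 + 1 - 2 - 1 + 4 + 2) / 8 = 3.1250
deviations (xᵢ − x̄): 4.8750, 3.8750, 2.8750, -2.1250, -5.1250, -4.1250, 0.8750, -1.1250
Σ(xᵢ − x̄)² = 96.8750 ⇒ m₂ = 96.8750/8 = 12.10938
Σ(xᵢ − x̄)³ = -17.3438 ⇒ m₃ = -17.3438/8 = -2.16797
m₂^(3/2) = 12.10938^(1.5) = 42.13884
g_1 = m₃ / m₂^(3/2) = -2.16797 / 42.13884 ≈ -0.051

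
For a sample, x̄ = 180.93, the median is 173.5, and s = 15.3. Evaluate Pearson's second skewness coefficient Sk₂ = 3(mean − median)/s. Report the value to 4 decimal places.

1.4569

Sk₂ = 3(180.93 − 173.5) / 15.3 = 3 × 7.4300 / 15.3
    = 22.2900 / 15.3 ≈ 1.4569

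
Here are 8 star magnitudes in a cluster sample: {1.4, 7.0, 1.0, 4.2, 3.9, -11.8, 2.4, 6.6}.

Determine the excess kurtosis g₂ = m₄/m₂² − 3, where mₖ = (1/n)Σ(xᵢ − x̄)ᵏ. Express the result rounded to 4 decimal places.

1.7273

x̄ = 1.8375
Σ(xᵢ − x̄)² = 246.3588 ⇒ m₂ = 30.79484
Σ(xᵢ − x̄)⁴ = 35863.7036 ⇒ m₄ = 4482.96296
m₂² = 948.32240
g₂ = m₄/m₂² − 3 = 4.72726 − 3 ≈ 1.7273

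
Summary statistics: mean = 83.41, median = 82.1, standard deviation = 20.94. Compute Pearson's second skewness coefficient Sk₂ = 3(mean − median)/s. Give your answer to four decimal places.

0.1877

Sk₂ = 3(83.41 − 82.1) / 20.94 = 3 × 1.3100 / 20.94
    = 3.9300 / 20.94 ≈ 0.1877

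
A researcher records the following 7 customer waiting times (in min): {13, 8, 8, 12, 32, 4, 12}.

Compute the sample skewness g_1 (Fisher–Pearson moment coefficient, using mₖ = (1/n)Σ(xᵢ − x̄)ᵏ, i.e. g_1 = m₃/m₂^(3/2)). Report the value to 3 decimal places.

1.521

x̄ = (13 + 8 + 8 + 12 + 32 + 4 + 12) / 7 = 12.7143
deviations (xᵢ − x̄): 0.2857, -4.7143, -4.7143, -0.7143, 19.2857, -8.7143, -0.7143
Σ(xᵢ − x̄)² = 493.4286 ⇒ m₂ = 493.4286/7 = 70.48980
Σ(xᵢ − x̄)³ = 6301.1020 ⇒ m₃ = 6301.1020/7 = 900.15743
m₂^(3/2) = 70.48980^(1.5) = 591.81965
g_1 = m₃ / m₂^(3/2) = 900.15743 / 591.81965 ≈ 1.521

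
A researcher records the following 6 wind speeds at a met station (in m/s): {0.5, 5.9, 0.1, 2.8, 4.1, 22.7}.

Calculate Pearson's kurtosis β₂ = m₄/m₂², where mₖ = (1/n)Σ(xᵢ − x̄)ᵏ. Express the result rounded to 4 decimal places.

3.7371

x̄ = 6.0167
Σ(xᵢ − x̄)² = 357.8083 ⇒ m₂ = 59.63472
Σ(xᵢ − x̄)⁴ = 79741.8448 ⇒ m₄ = 13290.30746
m₂² = 3556.30009
β₂ = m₄/m₂² = 13290.30746 / 3556.30009 ≈ 3.7371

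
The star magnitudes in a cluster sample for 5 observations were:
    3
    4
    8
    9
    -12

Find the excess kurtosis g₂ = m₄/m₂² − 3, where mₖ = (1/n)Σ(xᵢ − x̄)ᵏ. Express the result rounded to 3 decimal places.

x̄ = 2.4000
Σ(xᵢ − x̄)² = 285.2000 ⇒ m₂ = 57.04000
Σ(xᵢ − x̄)⁴ = 45885.7760 ⇒ m₄ = 9177.15520
m₂² = 3253.56160
g₂ = m₄/m₂² − 3 = 2.82065 − 3 ≈ -0.179

-0.179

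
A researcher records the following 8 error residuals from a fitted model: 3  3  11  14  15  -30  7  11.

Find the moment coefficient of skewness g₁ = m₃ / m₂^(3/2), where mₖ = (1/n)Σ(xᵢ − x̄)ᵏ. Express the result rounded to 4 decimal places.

-1.8464

x̄ = (3 + 3 + 11 + 14 + 15 - 30 + 7 + 11) / 8 = 4.2500
deviations (xᵢ − x̄): -1.2500, -1.2500, 6.7500, 9.7500, 10.7500, -34.2500, 2.7500, 6.7500
Σ(xᵢ − x̄)² = 1485.5000 ⇒ m₂ = 1485.5000/8 = 185.68750
Σ(xᵢ − x̄)³ = -37376.2500 ⇒ m₃ = -37376.2500/8 = -4672.03125
m₂^(3/2) = 185.68750^(1.5) = 2530.31158
g₁ = m₃ / m₂^(3/2) = -4672.03125 / 2530.31158 ≈ -1.8464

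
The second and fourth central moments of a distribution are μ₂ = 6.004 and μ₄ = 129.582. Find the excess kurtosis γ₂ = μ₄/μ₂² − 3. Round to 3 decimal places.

0.595

μ₂² = 6.004² = 36.04802
μ₄/μ₂² = 129.582 / 36.04802 = 3.59471
γ₂ = 3.59471 − 3 ≈ 0.595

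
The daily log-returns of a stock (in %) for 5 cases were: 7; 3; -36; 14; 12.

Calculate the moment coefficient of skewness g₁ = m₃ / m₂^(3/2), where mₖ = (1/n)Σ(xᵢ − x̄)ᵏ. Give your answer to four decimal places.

-1.3410

x̄ = (7 + 3 - 36 + 14 + 12) / 5 = 0.0000
deviations (xᵢ − x̄): 7.0000, 3.0000, -36.0000, 14.0000, 12.0000
Σ(xᵢ − x̄)² = 1694.0000 ⇒ m₂ = 1694.0000/5 = 338.80000
Σ(xᵢ − x̄)³ = -41814.0000 ⇒ m₃ = -41814.0000/5 = -8362.80000
m₂^(3/2) = 338.80000^(1.5) = 6236.12917
g₁ = m₃ / m₂^(3/2) = -8362.80000 / 6236.12917 ≈ -1.3410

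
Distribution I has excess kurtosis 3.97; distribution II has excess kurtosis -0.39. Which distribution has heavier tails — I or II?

Higher excess kurtosis ⇒ heavier tails relative to the normal distribution.
3.97 vs -0.39: the larger is 3.97, so I has heavier tails. (I is leptokurtic — heavier-than-normal tails; the other is platykurtic.)

I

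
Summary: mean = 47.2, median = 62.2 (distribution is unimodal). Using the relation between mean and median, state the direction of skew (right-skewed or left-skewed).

mean − median = 47.2 − 62.2 = -15.0
mean < median ⇒ the longer tail is on the left ⇒ left-skewed (negatively skewed).

left-skewed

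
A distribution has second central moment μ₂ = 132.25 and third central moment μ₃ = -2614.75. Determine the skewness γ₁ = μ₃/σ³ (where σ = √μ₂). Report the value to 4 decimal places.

σ = √μ₂ = √132.25 = 11.50000
σ³ = μ₂^(3/2) = 1520.87500
γ₁ = μ₃/σ³ = -2614.75 / 1520.87500 ≈ -1.7192

-1.7192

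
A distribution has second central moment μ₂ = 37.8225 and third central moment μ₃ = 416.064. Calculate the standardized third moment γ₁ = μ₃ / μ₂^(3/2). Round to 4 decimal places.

σ = √μ₂ = √37.8225 = 6.15000
σ³ = μ₂^(3/2) = 232.60838
γ₁ = μ₃/σ³ = 416.064 / 232.60838 ≈ 1.7887

1.7887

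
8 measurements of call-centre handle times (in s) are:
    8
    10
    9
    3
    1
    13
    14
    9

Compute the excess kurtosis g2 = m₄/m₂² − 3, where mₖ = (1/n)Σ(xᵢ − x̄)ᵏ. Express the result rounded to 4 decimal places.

x̄ = 8.3750
Σ(xᵢ − x̄)² = 139.8750 ⇒ m₂ = 17.48438
Σ(xᵢ − x̄)⁴ = 5258.9941 ⇒ m₄ = 657.37427
m₂² = 305.70337
g2 = m₄/m₂² − 3 = 2.15037 − 3 ≈ -0.8496

-0.8496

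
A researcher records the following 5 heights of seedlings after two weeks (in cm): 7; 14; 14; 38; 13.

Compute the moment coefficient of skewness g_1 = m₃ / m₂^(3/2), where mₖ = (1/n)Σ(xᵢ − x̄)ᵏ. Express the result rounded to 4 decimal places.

x̄ = (7 + 14 + 14 + 38 + 13) / 5 = 17.2000
deviations (xᵢ − x̄): -10.2000, -3.2000, -3.2000, 20.8000, -4.2000
Σ(xᵢ − x̄)² = 574.8000 ⇒ m₂ = 574.8000/5 = 114.96000
Σ(xᵢ − x̄)³ = 7798.0800 ⇒ m₃ = 7798.0800/5 = 1559.61600
m₂^(3/2) = 114.96000^(1.5) = 1232.59424
g_1 = m₃ / m₂^(3/2) = 1559.61600 / 1232.59424 ≈ 1.2653

1.2653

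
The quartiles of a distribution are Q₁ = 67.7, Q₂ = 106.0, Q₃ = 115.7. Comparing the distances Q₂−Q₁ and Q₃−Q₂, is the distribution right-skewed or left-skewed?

left-skewed

Q₂ − Q₁ = 38.3;  Q₃ − Q₂ = 9.7
Q₂ − Q₁ > Q₃ − Q₂ ⇒ the lower half is more spread out ⇒ left-skewed.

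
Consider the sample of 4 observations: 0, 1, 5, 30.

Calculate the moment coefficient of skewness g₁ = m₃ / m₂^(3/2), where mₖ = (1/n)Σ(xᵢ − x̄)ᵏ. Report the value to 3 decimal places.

1.077

x̄ = (0 + 1 + 5 + 30) / 4 = 9.0000
deviations (xᵢ − x̄): -9.0000, -8.0000, -4.0000, 21.0000
Σ(xᵢ − x̄)² = 602.0000 ⇒ m₂ = 602.0000/4 = 150.50000
Σ(xᵢ − x̄)³ = 7956.0000 ⇒ m₃ = 7956.0000/4 = 1989.00000
m₂^(3/2) = 150.50000^(1.5) = 1846.31054
g₁ = m₃ / m₂^(3/2) = 1989.00000 / 1846.31054 ≈ 1.077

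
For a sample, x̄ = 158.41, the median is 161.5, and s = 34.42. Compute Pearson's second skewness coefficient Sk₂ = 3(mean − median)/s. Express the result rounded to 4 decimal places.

Sk₂ = 3(158.41 − 161.5) / 34.42 = 3 × -3.0900 / 34.42
    = -9.2700 / 34.42 ≈ -0.2693

-0.2693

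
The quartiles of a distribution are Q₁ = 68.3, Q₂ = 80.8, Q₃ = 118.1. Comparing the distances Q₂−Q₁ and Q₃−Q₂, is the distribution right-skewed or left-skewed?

right-skewed

Q₂ − Q₁ = 12.5;  Q₃ − Q₂ = 37.3
Q₃ − Q₂ > Q₂ − Q₁ ⇒ the upper half is more spread out ⇒ right-skewed.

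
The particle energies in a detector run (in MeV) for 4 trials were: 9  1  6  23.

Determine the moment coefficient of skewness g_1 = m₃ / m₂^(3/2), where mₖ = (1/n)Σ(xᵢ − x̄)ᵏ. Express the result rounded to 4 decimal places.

x̄ = (9 + 1 + 6 + 23) / 4 = 9.7500
deviations (xᵢ − x̄): -0.7500, -8.7500, -3.7500, 13.2500
Σ(xᵢ − x̄)² = 266.7500 ⇒ m₂ = 266.7500/4 = 66.68750
Σ(xᵢ − x̄)³ = 1603.1250 ⇒ m₃ = 1603.1250/4 = 400.78125
m₂^(3/2) = 66.68750^(1.5) = 544.58623
g_1 = m₃ / m₂^(3/2) = 400.78125 / 544.58623 ≈ 0.7359

0.7359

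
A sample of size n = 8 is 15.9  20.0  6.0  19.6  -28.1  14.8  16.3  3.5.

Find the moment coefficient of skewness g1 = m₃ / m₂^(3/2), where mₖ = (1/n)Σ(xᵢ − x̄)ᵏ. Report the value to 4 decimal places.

x̄ = (15.9 + 20.0 + 6.0 + 19.6 - 28.1 + 14.8 + 16.3 + 3.5) / 8 = 8.5000
deviations (xᵢ − x̄): 7.4000, 11.5000, -2.5000, 11.1000, -36.6000, 6.3000, 7.8000, -5.0000
Σ(xᵢ − x̄)² = 1781.5600 ⇒ m₂ = 1781.5600/8 = 222.69500
Σ(xᵢ − x̄)³ = -45150.1920 ⇒ m₃ = -45150.1920/8 = -5643.77400
m₂^(3/2) = 222.69500^(1.5) = 3323.27055
g1 = m₃ / m₂^(3/2) = -5643.77400 / 3323.27055 ≈ -1.6983

-1.6983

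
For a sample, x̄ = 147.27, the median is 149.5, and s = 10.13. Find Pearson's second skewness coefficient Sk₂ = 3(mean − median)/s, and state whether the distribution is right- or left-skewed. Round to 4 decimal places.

Sk₂ = 3(147.27 − 149.5) / 10.13 = 3 × -2.2300 / 10.13
    = -6.6900 / 10.13 ≈ -0.6604
Sk₂ < 0 ⇒ mean < median ⇒ left-skewed (negative skew).

-0.6604, left-skewed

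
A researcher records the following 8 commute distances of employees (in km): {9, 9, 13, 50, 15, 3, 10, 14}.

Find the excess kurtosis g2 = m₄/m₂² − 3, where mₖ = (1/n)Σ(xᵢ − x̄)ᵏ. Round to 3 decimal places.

2.424

x̄ = 15.3750
Σ(xᵢ − x̄)² = 1469.8750 ⇒ m₂ = 183.73438
Σ(xᵢ − x̄)⁴ = 1464964.1816 ⇒ m₄ = 183120.52271
m₂² = 33758.32056
g2 = m₄/m₂² − 3 = 5.42446 − 3 ≈ 2.424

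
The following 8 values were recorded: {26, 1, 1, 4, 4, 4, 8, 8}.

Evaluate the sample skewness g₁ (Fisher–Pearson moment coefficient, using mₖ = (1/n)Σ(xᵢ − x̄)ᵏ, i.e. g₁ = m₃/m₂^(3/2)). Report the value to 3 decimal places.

x̄ = (26 + 1 + 1 + 4 + 4 + 4 + 8 + 8) / 8 = 7.0000
deviations (xᵢ − x̄): 19.0000, -6.0000, -6.0000, -3.0000, -3.0000, -3.0000, 1.0000, 1.0000
Σ(xᵢ − x̄)² = 462.0000 ⇒ m₂ = 462.0000/8 = 57.75000
Σ(xᵢ − x̄)³ = 6348.0000 ⇒ m₃ = 6348.0000/8 = 793.50000
m₂^(3/2) = 57.75000^(1.5) = 438.86200
g₁ = m₃ / m₂^(3/2) = 793.50000 / 438.86200 ≈ 1.808

1.808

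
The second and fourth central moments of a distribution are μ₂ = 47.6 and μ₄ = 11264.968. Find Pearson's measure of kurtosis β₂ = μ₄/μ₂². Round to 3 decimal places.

4.972

μ₂² = 47.6² = 2265.76000
μ₄/μ₂² = 11264.968 / 2265.76000 = 4.97183
β₂ ≈ 4.972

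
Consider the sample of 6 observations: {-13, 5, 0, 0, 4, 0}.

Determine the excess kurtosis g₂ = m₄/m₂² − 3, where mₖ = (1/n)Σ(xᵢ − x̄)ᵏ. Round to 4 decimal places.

x̄ = -0.6667
Σ(xᵢ − x̄)² = 207.3333 ⇒ m₂ = 34.55556
Σ(xᵢ − x̄)⁴ = 24643.7778 ⇒ m₄ = 4107.29630
m₂² = 1194.08642
g₂ = m₄/m₂² − 3 = 3.43970 − 3 ≈ 0.4397

0.4397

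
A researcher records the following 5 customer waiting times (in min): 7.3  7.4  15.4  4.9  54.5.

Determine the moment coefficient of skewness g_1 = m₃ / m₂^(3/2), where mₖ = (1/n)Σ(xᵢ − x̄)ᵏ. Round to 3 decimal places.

x̄ = (7.3 + 7.4 + 15.4 + 4.9 + 54.5) / 5 = 17.9000
deviations (xᵢ − x̄): -10.6000, -10.5000, -2.5000, -13.0000, 36.6000
Σ(xᵢ − x̄)² = 1737.4200 ⇒ m₂ = 1737.4200/5 = 347.48400
Σ(xᵢ − x̄)³ = 44466.6300 ⇒ m₃ = 44466.6300/5 = 8893.32600
m₂^(3/2) = 347.48400^(1.5) = 6477.42239
g_1 = m₃ / m₂^(3/2) = 8893.32600 / 6477.42239 ≈ 1.373

1.373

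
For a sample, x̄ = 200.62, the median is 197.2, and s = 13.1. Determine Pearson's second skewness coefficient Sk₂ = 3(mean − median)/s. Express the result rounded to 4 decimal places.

Sk₂ = 3(200.62 − 197.2) / 13.1 = 3 × 3.4200 / 13.1
    = 10.2600 / 13.1 ≈ 0.7832

0.7832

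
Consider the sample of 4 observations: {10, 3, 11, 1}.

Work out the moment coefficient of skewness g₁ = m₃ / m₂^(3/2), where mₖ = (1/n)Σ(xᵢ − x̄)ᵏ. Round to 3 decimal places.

-0.059

x̄ = (10 + 3 + 11 + 1) / 4 = 6.2500
deviations (xᵢ − x̄): 3.7500, -3.2500, 4.7500, -5.2500
Σ(xᵢ − x̄)² = 74.7500 ⇒ m₂ = 74.7500/4 = 18.68750
Σ(xᵢ − x̄)³ = -19.1250 ⇒ m₃ = -19.1250/4 = -4.78125
m₂^(3/2) = 18.68750^(1.5) = 80.78427
g₁ = m₃ / m₂^(3/2) = -4.78125 / 80.78427 ≈ -0.059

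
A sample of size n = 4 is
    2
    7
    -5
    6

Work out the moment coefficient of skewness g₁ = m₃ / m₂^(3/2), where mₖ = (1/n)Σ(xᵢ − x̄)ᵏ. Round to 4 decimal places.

x̄ = (2 + 7 - 5 + 6) / 4 = 2.5000
deviations (xᵢ − x̄): -0.5000, 4.5000, -7.5000, 3.5000
Σ(xᵢ − x̄)² = 89.0000 ⇒ m₂ = 89.0000/4 = 22.25000
Σ(xᵢ − x̄)³ = -288.0000 ⇒ m₃ = -288.0000/4 = -72.00000
m₂^(3/2) = 22.25000^(1.5) = 104.95304
g₁ = m₃ / m₂^(3/2) = -72.00000 / 104.95304 ≈ -0.6860

-0.6860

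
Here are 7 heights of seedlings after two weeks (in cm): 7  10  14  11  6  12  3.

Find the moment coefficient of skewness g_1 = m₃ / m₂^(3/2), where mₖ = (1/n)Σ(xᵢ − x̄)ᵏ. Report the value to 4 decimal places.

x̄ = (7 + 10 + 14 + 11 + 6 + 12 + 3) / 7 = 9.0000
deviations (xᵢ − x̄): -2.0000, 1.0000, 5.0000, 2.0000, -3.0000, 3.0000, -6.0000
Σ(xᵢ − x̄)² = 88.0000 ⇒ m₂ = 88.0000/7 = 12.57143
Σ(xᵢ − x̄)³ = -90.0000 ⇒ m₃ = -90.0000/7 = -12.85714
m₂^(3/2) = 12.57143^(1.5) = 44.57352
g_1 = m₃ / m₂^(3/2) = -12.85714 / 44.57352 ≈ -0.2884

-0.2884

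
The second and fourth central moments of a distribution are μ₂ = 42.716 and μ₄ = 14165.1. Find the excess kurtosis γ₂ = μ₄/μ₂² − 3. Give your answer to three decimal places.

4.763

μ₂² = 42.716² = 1824.65666
μ₄/μ₂² = 14165.1 / 1824.65666 = 7.76316
γ₂ = 7.76316 − 3 ≈ 4.763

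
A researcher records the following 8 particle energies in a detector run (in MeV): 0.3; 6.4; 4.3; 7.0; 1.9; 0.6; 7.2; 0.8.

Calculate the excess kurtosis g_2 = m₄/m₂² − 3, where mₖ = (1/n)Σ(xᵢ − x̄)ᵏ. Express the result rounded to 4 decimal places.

x̄ = 3.5625
Σ(xᵢ − x̄)² = 63.4588 ⇒ m₂ = 7.93234
Σ(xᵢ − x̄)⁴ = 636.0141 ⇒ m₄ = 79.50177
m₂² = 62.92208
g_2 = m₄/m₂² − 3 = 1.26350 − 3 ≈ -1.7365

-1.7365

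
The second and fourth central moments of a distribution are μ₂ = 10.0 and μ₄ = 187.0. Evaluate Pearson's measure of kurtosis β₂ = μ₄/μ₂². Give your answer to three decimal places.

1.870

μ₂² = 10.0² = 100.00000
μ₄/μ₂² = 187.0 / 100.00000 = 1.87000
β₂ ≈ 1.870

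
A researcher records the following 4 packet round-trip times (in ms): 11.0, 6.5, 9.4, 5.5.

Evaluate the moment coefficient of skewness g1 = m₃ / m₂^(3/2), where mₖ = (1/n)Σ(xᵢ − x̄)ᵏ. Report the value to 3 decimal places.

x̄ = (11.0 + 6.5 + 9.4 + 5.5) / 4 = 8.1000
deviations (xᵢ − x̄): 2.9000, -1.6000, 1.3000, -2.6000
Σ(xᵢ − x̄)² = 19.4200 ⇒ m₂ = 19.4200/4 = 4.85500
Σ(xᵢ − x̄)³ = 4.9140 ⇒ m₃ = 4.9140/4 = 1.22850
m₂^(3/2) = 4.85500^(1.5) = 10.69754
g1 = m₃ / m₂^(3/2) = 1.22850 / 10.69754 ≈ 0.115

0.115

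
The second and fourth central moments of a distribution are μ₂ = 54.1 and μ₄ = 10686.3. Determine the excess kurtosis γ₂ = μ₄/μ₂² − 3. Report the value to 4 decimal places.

0.6512

μ₂² = 54.1² = 2926.81000
μ₄/μ₂² = 10686.3 / 2926.81000 = 3.65118
γ₂ = 3.65118 − 3 ≈ 0.6512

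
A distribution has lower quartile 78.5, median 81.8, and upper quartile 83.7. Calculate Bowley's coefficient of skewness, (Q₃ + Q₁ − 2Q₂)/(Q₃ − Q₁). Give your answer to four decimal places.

numerator: Q₃ + Q₁ − 2Q₂ = 83.7 + 78.5 − 2×81.8 = -1.4000
denominator: Q₃ − Q₁ = 83.7 − 78.5 = 5.2000
Bowley skewness = -1.4000 / 5.2000 ≈ -0.2692

-0.2692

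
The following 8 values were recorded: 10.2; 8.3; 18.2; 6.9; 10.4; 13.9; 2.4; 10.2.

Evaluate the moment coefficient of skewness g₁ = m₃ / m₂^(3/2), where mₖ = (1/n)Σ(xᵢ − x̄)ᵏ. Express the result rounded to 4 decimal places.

0.1622

x̄ = (10.2 + 8.3 + 18.2 + 6.9 + 10.4 + 13.9 + 2.4 + 10.2) / 8 = 10.0625
deviations (xᵢ − x̄): 0.1375, -1.7625, 8.1375, -3.1625, 0.3375, 3.8375, -7.6625, 0.1375
Σ(xᵢ − x̄)² = 152.9188 ⇒ m₂ = 152.9188/8 = 19.11484
Σ(xᵢ − x̄)³ = 108.4128 ⇒ m₃ = 108.4128/8 = 13.55160
m₂^(3/2) = 19.11484^(1.5) = 83.57110
g₁ = m₃ / m₂^(3/2) = 13.55160 / 83.57110 ≈ 0.1622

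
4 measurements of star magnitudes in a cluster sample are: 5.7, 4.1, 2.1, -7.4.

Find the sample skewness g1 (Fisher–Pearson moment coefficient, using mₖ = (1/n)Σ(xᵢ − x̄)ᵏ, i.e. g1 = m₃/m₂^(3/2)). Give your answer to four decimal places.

x̄ = (5.7 + 4.1 + 2.1 - 7.4) / 4 = 1.1250
deviations (xᵢ − x̄): 4.5750, 2.9750, 0.9750, -8.5250
Σ(xᵢ − x̄)² = 103.4075 ⇒ m₂ = 103.4075/4 = 25.85188
Σ(xᵢ − x̄)³ = -496.5446 ⇒ m₃ = -496.5446/4 = -124.13616
m₂^(3/2) = 25.85188^(1.5) = 131.44318
g1 = m₃ / m₂^(3/2) = -124.13616 / 131.44318 ≈ -0.9444

-0.9444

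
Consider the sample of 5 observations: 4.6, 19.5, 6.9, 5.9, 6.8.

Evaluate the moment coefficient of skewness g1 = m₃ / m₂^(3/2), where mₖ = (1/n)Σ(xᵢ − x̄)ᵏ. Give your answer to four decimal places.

x̄ = (4.6 + 19.5 + 6.9 + 5.9 + 6.8) / 5 = 8.7400
deviations (xᵢ − x̄): -4.1400, 10.7600, -1.8400, -2.8400, -1.9400
Σ(xᵢ − x̄)² = 148.1320 ⇒ m₂ = 148.1320/5 = 29.62640
Σ(xᵢ − x̄)³ = 1138.3718 ⇒ m₃ = 1138.3718/5 = 227.67437
m₂^(3/2) = 29.62640^(1.5) = 161.25691
g1 = m₃ / m₂^(3/2) = 227.67437 / 161.25691 ≈ 1.4119

1.4119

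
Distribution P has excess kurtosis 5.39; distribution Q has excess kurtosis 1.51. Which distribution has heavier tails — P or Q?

Higher excess kurtosis ⇒ heavier tails relative to the normal distribution.
5.39 vs 1.51: the larger is 5.39, so P has heavier tails.

P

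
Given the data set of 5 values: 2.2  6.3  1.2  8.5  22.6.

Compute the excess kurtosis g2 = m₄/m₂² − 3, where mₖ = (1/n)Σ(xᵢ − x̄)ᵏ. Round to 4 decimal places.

x̄ = 8.1600
Σ(xᵢ − x̄)² = 296.0520 ⇒ m₂ = 59.21040
Σ(xᵢ − x̄)⁴ = 47098.2763 ⇒ m₄ = 9419.65525
m₂² = 3505.87147
g2 = m₄/m₂² − 3 = 2.68682 − 3 ≈ -0.3132

-0.3132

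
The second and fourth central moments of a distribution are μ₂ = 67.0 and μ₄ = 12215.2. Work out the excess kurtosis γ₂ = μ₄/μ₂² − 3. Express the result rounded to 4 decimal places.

μ₂² = 67.0² = 4489.00000
μ₄/μ₂² = 12215.2 / 4489.00000 = 2.72114
γ₂ = 2.72114 − 3 ≈ -0.2789

-0.2789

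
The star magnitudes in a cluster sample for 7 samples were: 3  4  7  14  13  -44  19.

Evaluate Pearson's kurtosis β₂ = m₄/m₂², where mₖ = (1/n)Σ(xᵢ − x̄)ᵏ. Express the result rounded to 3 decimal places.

x̄ = 2.2857
Σ(xᵢ − x̄)² = 2699.4286 ⇒ m₂ = 385.63265
Σ(xᵢ − x̄)⁴ = 4700295.4519 ⇒ m₄ = 671470.77884
m₂² = 148712.54311
β₂ = m₄/m₂² = 671470.77884 / 148712.54311 ≈ 4.515

4.515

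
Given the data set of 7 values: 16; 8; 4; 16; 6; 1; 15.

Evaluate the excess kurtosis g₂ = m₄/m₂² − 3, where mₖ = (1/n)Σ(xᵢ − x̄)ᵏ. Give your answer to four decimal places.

x̄ = 9.4286
Σ(xᵢ − x̄)² = 231.7143 ⇒ m₂ = 33.10204
Σ(xᵢ − x̄)⁴ = 10750.7813 ⇒ m₄ = 1535.82591
m₂² = 1095.74511
g₂ = m₄/m₂² − 3 = 1.40163 − 3 ≈ -1.5984

-1.5984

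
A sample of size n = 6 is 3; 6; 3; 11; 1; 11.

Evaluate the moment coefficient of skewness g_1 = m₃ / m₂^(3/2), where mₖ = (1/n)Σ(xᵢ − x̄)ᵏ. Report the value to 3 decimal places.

0.322

x̄ = (3 + 6 + 3 + 11 + 1 + 11) / 6 = 5.8333
deviations (xᵢ − x̄): -2.8333, 0.1667, -2.8333, 5.1667, -4.8333, 5.1667
Σ(xᵢ − x̄)² = 92.8333 ⇒ m₂ = 92.8333/6 = 15.47222
Σ(xᵢ − x̄)³ = 117.4444 ⇒ m₃ = 117.4444/6 = 19.57407
m₂^(3/2) = 15.47222^(1.5) = 60.85959
g_1 = m₃ / m₂^(3/2) = 19.57407 / 60.85959 ≈ 0.322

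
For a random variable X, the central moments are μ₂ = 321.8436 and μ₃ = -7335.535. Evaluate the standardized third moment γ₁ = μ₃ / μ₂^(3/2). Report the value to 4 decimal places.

σ = √μ₂ = √321.8436 = 17.94000
σ³ = μ₂^(3/2) = 5773.87418
γ₁ = μ₃/σ³ = -7335.535 / 5773.87418 ≈ -1.2705

-1.2705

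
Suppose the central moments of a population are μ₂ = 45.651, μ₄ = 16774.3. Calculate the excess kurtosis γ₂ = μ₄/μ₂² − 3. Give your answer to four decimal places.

5.0490

μ₂² = 45.651² = 2084.01380
μ₄/μ₂² = 16774.3 / 2084.01380 = 8.04903
γ₂ = 8.04903 − 3 ≈ 5.0490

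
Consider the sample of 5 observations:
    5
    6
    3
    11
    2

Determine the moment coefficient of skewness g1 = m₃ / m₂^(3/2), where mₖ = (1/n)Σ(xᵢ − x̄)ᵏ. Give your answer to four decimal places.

x̄ = (5 + 6 + 3 + 11 + 2) / 5 = 5.4000
deviations (xᵢ − x̄): -0.4000, 0.6000, -2.4000, 5.6000, -3.4000
Σ(xᵢ − x̄)² = 49.2000 ⇒ m₂ = 49.2000/5 = 9.84000
Σ(xᵢ − x̄)³ = 122.6400 ⇒ m₃ = 122.6400/5 = 24.52800
m₂^(3/2) = 9.84000^(1.5) = 30.86687
g1 = m₃ / m₂^(3/2) = 24.52800 / 30.86687 ≈ 0.7946

0.7946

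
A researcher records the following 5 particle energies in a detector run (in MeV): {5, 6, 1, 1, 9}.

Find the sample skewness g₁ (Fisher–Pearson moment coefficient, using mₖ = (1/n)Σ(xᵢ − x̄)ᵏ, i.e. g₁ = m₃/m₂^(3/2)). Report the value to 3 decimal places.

x̄ = (5 + 6 + 1 + 1 + 9) / 5 = 4.4000
deviations (xᵢ − x̄): 0.6000, 1.6000, -3.4000, -3.4000, 4.6000
Σ(xᵢ − x̄)² = 47.2000 ⇒ m₂ = 47.2000/5 = 9.44000
Σ(xᵢ − x̄)³ = 23.0400 ⇒ m₃ = 23.0400/5 = 4.60800
m₂^(3/2) = 9.44000^(1.5) = 29.00401
g₁ = m₃ / m₂^(3/2) = 4.60800 / 29.00401 ≈ 0.159

0.159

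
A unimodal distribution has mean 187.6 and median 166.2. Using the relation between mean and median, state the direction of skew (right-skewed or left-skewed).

right-skewed

mean − median = 187.6 − 166.2 = 21.4
mean > median ⇒ the longer tail is on the right ⇒ right-skewed (positively skewed).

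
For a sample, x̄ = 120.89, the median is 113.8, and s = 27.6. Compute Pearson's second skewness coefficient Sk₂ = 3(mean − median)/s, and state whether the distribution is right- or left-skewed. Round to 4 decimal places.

0.7707, right-skewed

Sk₂ = 3(120.89 − 113.8) / 27.6 = 3 × 7.0900 / 27.6
    = 21.2700 / 27.6 ≈ 0.7707
Sk₂ > 0 ⇒ mean > median ⇒ right-skewed (positive skew).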